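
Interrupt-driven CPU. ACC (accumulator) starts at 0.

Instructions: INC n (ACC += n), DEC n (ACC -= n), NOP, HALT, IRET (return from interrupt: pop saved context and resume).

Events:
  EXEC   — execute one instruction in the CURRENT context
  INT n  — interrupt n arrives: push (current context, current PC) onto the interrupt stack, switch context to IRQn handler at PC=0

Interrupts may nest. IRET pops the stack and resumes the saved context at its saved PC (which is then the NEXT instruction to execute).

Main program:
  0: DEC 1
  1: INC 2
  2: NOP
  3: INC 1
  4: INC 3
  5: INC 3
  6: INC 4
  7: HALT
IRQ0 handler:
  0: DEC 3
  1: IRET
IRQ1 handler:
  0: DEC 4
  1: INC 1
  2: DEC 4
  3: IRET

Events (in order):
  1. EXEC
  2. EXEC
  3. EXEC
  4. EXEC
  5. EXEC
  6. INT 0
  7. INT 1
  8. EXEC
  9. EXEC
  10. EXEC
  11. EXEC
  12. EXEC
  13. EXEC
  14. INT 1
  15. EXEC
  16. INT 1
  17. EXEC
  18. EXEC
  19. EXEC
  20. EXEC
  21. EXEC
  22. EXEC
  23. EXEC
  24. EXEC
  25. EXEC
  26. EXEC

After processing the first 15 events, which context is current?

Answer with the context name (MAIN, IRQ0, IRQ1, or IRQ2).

Answer: IRQ1

Derivation:
Event 1 (EXEC): [MAIN] PC=0: DEC 1 -> ACC=-1
Event 2 (EXEC): [MAIN] PC=1: INC 2 -> ACC=1
Event 3 (EXEC): [MAIN] PC=2: NOP
Event 4 (EXEC): [MAIN] PC=3: INC 1 -> ACC=2
Event 5 (EXEC): [MAIN] PC=4: INC 3 -> ACC=5
Event 6 (INT 0): INT 0 arrives: push (MAIN, PC=5), enter IRQ0 at PC=0 (depth now 1)
Event 7 (INT 1): INT 1 arrives: push (IRQ0, PC=0), enter IRQ1 at PC=0 (depth now 2)
Event 8 (EXEC): [IRQ1] PC=0: DEC 4 -> ACC=1
Event 9 (EXEC): [IRQ1] PC=1: INC 1 -> ACC=2
Event 10 (EXEC): [IRQ1] PC=2: DEC 4 -> ACC=-2
Event 11 (EXEC): [IRQ1] PC=3: IRET -> resume IRQ0 at PC=0 (depth now 1)
Event 12 (EXEC): [IRQ0] PC=0: DEC 3 -> ACC=-5
Event 13 (EXEC): [IRQ0] PC=1: IRET -> resume MAIN at PC=5 (depth now 0)
Event 14 (INT 1): INT 1 arrives: push (MAIN, PC=5), enter IRQ1 at PC=0 (depth now 1)
Event 15 (EXEC): [IRQ1] PC=0: DEC 4 -> ACC=-9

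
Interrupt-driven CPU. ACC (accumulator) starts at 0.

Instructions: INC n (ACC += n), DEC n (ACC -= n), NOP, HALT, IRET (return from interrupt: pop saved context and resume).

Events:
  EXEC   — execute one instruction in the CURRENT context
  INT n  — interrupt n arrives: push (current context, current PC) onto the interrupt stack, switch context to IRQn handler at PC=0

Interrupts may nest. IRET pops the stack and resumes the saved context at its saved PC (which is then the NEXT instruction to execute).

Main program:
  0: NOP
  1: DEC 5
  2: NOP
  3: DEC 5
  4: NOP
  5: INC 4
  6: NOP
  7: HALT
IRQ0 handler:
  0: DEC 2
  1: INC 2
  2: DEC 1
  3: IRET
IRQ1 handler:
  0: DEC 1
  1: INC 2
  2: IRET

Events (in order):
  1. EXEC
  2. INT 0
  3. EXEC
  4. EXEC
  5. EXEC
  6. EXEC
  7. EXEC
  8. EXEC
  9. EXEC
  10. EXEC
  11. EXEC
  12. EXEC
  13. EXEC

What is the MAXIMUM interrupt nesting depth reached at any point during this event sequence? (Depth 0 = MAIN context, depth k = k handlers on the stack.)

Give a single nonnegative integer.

Event 1 (EXEC): [MAIN] PC=0: NOP [depth=0]
Event 2 (INT 0): INT 0 arrives: push (MAIN, PC=1), enter IRQ0 at PC=0 (depth now 1) [depth=1]
Event 3 (EXEC): [IRQ0] PC=0: DEC 2 -> ACC=-2 [depth=1]
Event 4 (EXEC): [IRQ0] PC=1: INC 2 -> ACC=0 [depth=1]
Event 5 (EXEC): [IRQ0] PC=2: DEC 1 -> ACC=-1 [depth=1]
Event 6 (EXEC): [IRQ0] PC=3: IRET -> resume MAIN at PC=1 (depth now 0) [depth=0]
Event 7 (EXEC): [MAIN] PC=1: DEC 5 -> ACC=-6 [depth=0]
Event 8 (EXEC): [MAIN] PC=2: NOP [depth=0]
Event 9 (EXEC): [MAIN] PC=3: DEC 5 -> ACC=-11 [depth=0]
Event 10 (EXEC): [MAIN] PC=4: NOP [depth=0]
Event 11 (EXEC): [MAIN] PC=5: INC 4 -> ACC=-7 [depth=0]
Event 12 (EXEC): [MAIN] PC=6: NOP [depth=0]
Event 13 (EXEC): [MAIN] PC=7: HALT [depth=0]
Max depth observed: 1

Answer: 1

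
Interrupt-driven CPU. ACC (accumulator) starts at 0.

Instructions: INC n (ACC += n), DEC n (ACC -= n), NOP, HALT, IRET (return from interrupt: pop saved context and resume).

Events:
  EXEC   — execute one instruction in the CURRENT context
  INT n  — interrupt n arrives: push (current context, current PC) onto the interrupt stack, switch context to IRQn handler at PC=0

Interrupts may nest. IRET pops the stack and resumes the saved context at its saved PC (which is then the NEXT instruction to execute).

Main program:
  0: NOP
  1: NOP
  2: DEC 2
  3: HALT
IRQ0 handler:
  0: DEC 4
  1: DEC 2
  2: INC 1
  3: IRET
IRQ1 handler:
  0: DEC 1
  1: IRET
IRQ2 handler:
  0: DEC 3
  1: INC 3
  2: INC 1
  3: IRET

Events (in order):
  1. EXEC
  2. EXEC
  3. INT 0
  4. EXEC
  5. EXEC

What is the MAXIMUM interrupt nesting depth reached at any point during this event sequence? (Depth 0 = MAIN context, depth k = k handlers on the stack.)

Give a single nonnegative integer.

Event 1 (EXEC): [MAIN] PC=0: NOP [depth=0]
Event 2 (EXEC): [MAIN] PC=1: NOP [depth=0]
Event 3 (INT 0): INT 0 arrives: push (MAIN, PC=2), enter IRQ0 at PC=0 (depth now 1) [depth=1]
Event 4 (EXEC): [IRQ0] PC=0: DEC 4 -> ACC=-4 [depth=1]
Event 5 (EXEC): [IRQ0] PC=1: DEC 2 -> ACC=-6 [depth=1]
Max depth observed: 1

Answer: 1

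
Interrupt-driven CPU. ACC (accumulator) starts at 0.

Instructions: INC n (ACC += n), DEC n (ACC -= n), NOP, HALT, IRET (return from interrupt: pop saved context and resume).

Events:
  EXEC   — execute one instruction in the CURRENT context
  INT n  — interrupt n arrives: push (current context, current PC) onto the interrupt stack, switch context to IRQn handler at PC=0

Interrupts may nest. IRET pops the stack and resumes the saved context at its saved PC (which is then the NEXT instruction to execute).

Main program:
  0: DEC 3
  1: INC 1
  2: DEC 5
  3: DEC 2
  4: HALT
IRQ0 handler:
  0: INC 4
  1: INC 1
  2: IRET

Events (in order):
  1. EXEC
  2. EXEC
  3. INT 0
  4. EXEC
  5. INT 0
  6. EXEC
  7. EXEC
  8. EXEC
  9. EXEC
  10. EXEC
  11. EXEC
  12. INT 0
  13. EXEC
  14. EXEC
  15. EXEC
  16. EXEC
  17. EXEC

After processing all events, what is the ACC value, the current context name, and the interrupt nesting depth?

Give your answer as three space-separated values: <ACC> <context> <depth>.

Answer: 6 MAIN 0

Derivation:
Event 1 (EXEC): [MAIN] PC=0: DEC 3 -> ACC=-3
Event 2 (EXEC): [MAIN] PC=1: INC 1 -> ACC=-2
Event 3 (INT 0): INT 0 arrives: push (MAIN, PC=2), enter IRQ0 at PC=0 (depth now 1)
Event 4 (EXEC): [IRQ0] PC=0: INC 4 -> ACC=2
Event 5 (INT 0): INT 0 arrives: push (IRQ0, PC=1), enter IRQ0 at PC=0 (depth now 2)
Event 6 (EXEC): [IRQ0] PC=0: INC 4 -> ACC=6
Event 7 (EXEC): [IRQ0] PC=1: INC 1 -> ACC=7
Event 8 (EXEC): [IRQ0] PC=2: IRET -> resume IRQ0 at PC=1 (depth now 1)
Event 9 (EXEC): [IRQ0] PC=1: INC 1 -> ACC=8
Event 10 (EXEC): [IRQ0] PC=2: IRET -> resume MAIN at PC=2 (depth now 0)
Event 11 (EXEC): [MAIN] PC=2: DEC 5 -> ACC=3
Event 12 (INT 0): INT 0 arrives: push (MAIN, PC=3), enter IRQ0 at PC=0 (depth now 1)
Event 13 (EXEC): [IRQ0] PC=0: INC 4 -> ACC=7
Event 14 (EXEC): [IRQ0] PC=1: INC 1 -> ACC=8
Event 15 (EXEC): [IRQ0] PC=2: IRET -> resume MAIN at PC=3 (depth now 0)
Event 16 (EXEC): [MAIN] PC=3: DEC 2 -> ACC=6
Event 17 (EXEC): [MAIN] PC=4: HALT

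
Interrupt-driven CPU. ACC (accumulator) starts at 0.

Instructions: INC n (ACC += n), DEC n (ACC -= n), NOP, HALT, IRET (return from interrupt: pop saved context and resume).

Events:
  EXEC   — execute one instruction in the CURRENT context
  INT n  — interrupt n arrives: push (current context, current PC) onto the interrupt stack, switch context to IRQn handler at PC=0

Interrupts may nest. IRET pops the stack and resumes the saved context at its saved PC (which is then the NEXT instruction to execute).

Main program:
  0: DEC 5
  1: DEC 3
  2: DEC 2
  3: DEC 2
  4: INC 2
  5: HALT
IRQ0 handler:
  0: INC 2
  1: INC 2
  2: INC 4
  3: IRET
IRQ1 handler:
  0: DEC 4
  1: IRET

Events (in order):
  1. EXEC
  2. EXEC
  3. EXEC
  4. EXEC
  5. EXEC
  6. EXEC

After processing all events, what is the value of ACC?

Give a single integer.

Event 1 (EXEC): [MAIN] PC=0: DEC 5 -> ACC=-5
Event 2 (EXEC): [MAIN] PC=1: DEC 3 -> ACC=-8
Event 3 (EXEC): [MAIN] PC=2: DEC 2 -> ACC=-10
Event 4 (EXEC): [MAIN] PC=3: DEC 2 -> ACC=-12
Event 5 (EXEC): [MAIN] PC=4: INC 2 -> ACC=-10
Event 6 (EXEC): [MAIN] PC=5: HALT

Answer: -10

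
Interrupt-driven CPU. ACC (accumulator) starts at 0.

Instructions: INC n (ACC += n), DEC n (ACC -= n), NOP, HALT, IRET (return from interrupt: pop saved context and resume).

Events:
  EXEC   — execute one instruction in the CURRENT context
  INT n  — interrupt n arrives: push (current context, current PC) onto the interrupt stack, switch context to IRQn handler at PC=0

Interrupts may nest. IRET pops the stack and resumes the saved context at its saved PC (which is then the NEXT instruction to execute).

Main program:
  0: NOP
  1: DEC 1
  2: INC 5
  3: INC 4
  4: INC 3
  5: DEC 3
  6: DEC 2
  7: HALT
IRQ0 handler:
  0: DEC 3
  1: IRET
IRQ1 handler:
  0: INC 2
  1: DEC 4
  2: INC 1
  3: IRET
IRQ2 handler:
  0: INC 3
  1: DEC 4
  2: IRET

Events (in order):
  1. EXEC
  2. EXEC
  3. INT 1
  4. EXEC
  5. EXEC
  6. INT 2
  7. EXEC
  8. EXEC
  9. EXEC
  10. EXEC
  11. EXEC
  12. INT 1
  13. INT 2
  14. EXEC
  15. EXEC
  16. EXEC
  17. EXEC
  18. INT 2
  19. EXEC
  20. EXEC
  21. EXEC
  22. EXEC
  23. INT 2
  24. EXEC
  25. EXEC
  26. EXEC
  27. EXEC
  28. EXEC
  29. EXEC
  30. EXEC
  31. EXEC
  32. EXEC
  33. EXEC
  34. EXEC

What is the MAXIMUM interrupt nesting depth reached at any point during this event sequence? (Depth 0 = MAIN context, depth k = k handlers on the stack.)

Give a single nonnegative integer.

Event 1 (EXEC): [MAIN] PC=0: NOP [depth=0]
Event 2 (EXEC): [MAIN] PC=1: DEC 1 -> ACC=-1 [depth=0]
Event 3 (INT 1): INT 1 arrives: push (MAIN, PC=2), enter IRQ1 at PC=0 (depth now 1) [depth=1]
Event 4 (EXEC): [IRQ1] PC=0: INC 2 -> ACC=1 [depth=1]
Event 5 (EXEC): [IRQ1] PC=1: DEC 4 -> ACC=-3 [depth=1]
Event 6 (INT 2): INT 2 arrives: push (IRQ1, PC=2), enter IRQ2 at PC=0 (depth now 2) [depth=2]
Event 7 (EXEC): [IRQ2] PC=0: INC 3 -> ACC=0 [depth=2]
Event 8 (EXEC): [IRQ2] PC=1: DEC 4 -> ACC=-4 [depth=2]
Event 9 (EXEC): [IRQ2] PC=2: IRET -> resume IRQ1 at PC=2 (depth now 1) [depth=1]
Event 10 (EXEC): [IRQ1] PC=2: INC 1 -> ACC=-3 [depth=1]
Event 11 (EXEC): [IRQ1] PC=3: IRET -> resume MAIN at PC=2 (depth now 0) [depth=0]
Event 12 (INT 1): INT 1 arrives: push (MAIN, PC=2), enter IRQ1 at PC=0 (depth now 1) [depth=1]
Event 13 (INT 2): INT 2 arrives: push (IRQ1, PC=0), enter IRQ2 at PC=0 (depth now 2) [depth=2]
Event 14 (EXEC): [IRQ2] PC=0: INC 3 -> ACC=0 [depth=2]
Event 15 (EXEC): [IRQ2] PC=1: DEC 4 -> ACC=-4 [depth=2]
Event 16 (EXEC): [IRQ2] PC=2: IRET -> resume IRQ1 at PC=0 (depth now 1) [depth=1]
Event 17 (EXEC): [IRQ1] PC=0: INC 2 -> ACC=-2 [depth=1]
Event 18 (INT 2): INT 2 arrives: push (IRQ1, PC=1), enter IRQ2 at PC=0 (depth now 2) [depth=2]
Event 19 (EXEC): [IRQ2] PC=0: INC 3 -> ACC=1 [depth=2]
Event 20 (EXEC): [IRQ2] PC=1: DEC 4 -> ACC=-3 [depth=2]
Event 21 (EXEC): [IRQ2] PC=2: IRET -> resume IRQ1 at PC=1 (depth now 1) [depth=1]
Event 22 (EXEC): [IRQ1] PC=1: DEC 4 -> ACC=-7 [depth=1]
Event 23 (INT 2): INT 2 arrives: push (IRQ1, PC=2), enter IRQ2 at PC=0 (depth now 2) [depth=2]
Event 24 (EXEC): [IRQ2] PC=0: INC 3 -> ACC=-4 [depth=2]
Event 25 (EXEC): [IRQ2] PC=1: DEC 4 -> ACC=-8 [depth=2]
Event 26 (EXEC): [IRQ2] PC=2: IRET -> resume IRQ1 at PC=2 (depth now 1) [depth=1]
Event 27 (EXEC): [IRQ1] PC=2: INC 1 -> ACC=-7 [depth=1]
Event 28 (EXEC): [IRQ1] PC=3: IRET -> resume MAIN at PC=2 (depth now 0) [depth=0]
Event 29 (EXEC): [MAIN] PC=2: INC 5 -> ACC=-2 [depth=0]
Event 30 (EXEC): [MAIN] PC=3: INC 4 -> ACC=2 [depth=0]
Event 31 (EXEC): [MAIN] PC=4: INC 3 -> ACC=5 [depth=0]
Event 32 (EXEC): [MAIN] PC=5: DEC 3 -> ACC=2 [depth=0]
Event 33 (EXEC): [MAIN] PC=6: DEC 2 -> ACC=0 [depth=0]
Event 34 (EXEC): [MAIN] PC=7: HALT [depth=0]
Max depth observed: 2

Answer: 2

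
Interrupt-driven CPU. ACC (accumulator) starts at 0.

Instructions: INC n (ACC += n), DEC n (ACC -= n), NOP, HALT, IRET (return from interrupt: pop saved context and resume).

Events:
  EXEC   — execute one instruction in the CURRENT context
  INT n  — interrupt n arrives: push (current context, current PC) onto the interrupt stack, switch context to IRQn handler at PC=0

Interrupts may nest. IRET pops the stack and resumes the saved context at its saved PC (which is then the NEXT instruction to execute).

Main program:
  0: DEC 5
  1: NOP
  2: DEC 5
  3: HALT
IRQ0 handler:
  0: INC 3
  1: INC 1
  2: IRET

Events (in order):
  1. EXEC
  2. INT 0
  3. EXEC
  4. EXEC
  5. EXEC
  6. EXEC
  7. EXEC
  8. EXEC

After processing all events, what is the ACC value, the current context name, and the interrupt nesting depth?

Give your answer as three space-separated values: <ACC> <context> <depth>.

Answer: -6 MAIN 0

Derivation:
Event 1 (EXEC): [MAIN] PC=0: DEC 5 -> ACC=-5
Event 2 (INT 0): INT 0 arrives: push (MAIN, PC=1), enter IRQ0 at PC=0 (depth now 1)
Event 3 (EXEC): [IRQ0] PC=0: INC 3 -> ACC=-2
Event 4 (EXEC): [IRQ0] PC=1: INC 1 -> ACC=-1
Event 5 (EXEC): [IRQ0] PC=2: IRET -> resume MAIN at PC=1 (depth now 0)
Event 6 (EXEC): [MAIN] PC=1: NOP
Event 7 (EXEC): [MAIN] PC=2: DEC 5 -> ACC=-6
Event 8 (EXEC): [MAIN] PC=3: HALT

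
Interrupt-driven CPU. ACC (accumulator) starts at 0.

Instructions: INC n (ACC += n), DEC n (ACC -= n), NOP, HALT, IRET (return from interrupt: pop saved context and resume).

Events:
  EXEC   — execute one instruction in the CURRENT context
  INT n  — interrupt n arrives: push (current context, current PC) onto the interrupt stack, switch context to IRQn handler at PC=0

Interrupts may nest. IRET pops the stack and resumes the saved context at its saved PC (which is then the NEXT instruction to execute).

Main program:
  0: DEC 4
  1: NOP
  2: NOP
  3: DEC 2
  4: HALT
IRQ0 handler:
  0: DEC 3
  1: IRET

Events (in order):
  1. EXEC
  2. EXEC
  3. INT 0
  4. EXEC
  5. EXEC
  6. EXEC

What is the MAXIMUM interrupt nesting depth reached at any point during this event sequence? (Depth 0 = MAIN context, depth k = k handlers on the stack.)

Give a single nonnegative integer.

Answer: 1

Derivation:
Event 1 (EXEC): [MAIN] PC=0: DEC 4 -> ACC=-4 [depth=0]
Event 2 (EXEC): [MAIN] PC=1: NOP [depth=0]
Event 3 (INT 0): INT 0 arrives: push (MAIN, PC=2), enter IRQ0 at PC=0 (depth now 1) [depth=1]
Event 4 (EXEC): [IRQ0] PC=0: DEC 3 -> ACC=-7 [depth=1]
Event 5 (EXEC): [IRQ0] PC=1: IRET -> resume MAIN at PC=2 (depth now 0) [depth=0]
Event 6 (EXEC): [MAIN] PC=2: NOP [depth=0]
Max depth observed: 1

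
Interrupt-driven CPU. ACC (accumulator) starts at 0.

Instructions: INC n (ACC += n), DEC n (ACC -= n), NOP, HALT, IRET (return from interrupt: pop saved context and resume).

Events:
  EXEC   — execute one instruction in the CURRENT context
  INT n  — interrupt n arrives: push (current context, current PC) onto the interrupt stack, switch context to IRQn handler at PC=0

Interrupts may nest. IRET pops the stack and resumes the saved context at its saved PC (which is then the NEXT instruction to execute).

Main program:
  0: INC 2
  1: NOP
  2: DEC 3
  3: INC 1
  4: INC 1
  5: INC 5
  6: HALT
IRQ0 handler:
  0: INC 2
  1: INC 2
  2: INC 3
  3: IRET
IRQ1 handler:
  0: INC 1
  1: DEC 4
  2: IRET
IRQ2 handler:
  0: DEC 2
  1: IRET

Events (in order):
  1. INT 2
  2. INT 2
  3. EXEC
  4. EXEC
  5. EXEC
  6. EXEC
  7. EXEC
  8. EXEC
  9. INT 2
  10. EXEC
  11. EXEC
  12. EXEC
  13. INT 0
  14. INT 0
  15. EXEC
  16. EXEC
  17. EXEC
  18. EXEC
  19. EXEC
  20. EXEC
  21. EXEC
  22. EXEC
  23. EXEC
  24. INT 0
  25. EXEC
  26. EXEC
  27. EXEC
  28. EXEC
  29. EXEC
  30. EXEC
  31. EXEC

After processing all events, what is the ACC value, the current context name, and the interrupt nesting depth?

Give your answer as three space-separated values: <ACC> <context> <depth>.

Answer: 21 MAIN 0

Derivation:
Event 1 (INT 2): INT 2 arrives: push (MAIN, PC=0), enter IRQ2 at PC=0 (depth now 1)
Event 2 (INT 2): INT 2 arrives: push (IRQ2, PC=0), enter IRQ2 at PC=0 (depth now 2)
Event 3 (EXEC): [IRQ2] PC=0: DEC 2 -> ACC=-2
Event 4 (EXEC): [IRQ2] PC=1: IRET -> resume IRQ2 at PC=0 (depth now 1)
Event 5 (EXEC): [IRQ2] PC=0: DEC 2 -> ACC=-4
Event 6 (EXEC): [IRQ2] PC=1: IRET -> resume MAIN at PC=0 (depth now 0)
Event 7 (EXEC): [MAIN] PC=0: INC 2 -> ACC=-2
Event 8 (EXEC): [MAIN] PC=1: NOP
Event 9 (INT 2): INT 2 arrives: push (MAIN, PC=2), enter IRQ2 at PC=0 (depth now 1)
Event 10 (EXEC): [IRQ2] PC=0: DEC 2 -> ACC=-4
Event 11 (EXEC): [IRQ2] PC=1: IRET -> resume MAIN at PC=2 (depth now 0)
Event 12 (EXEC): [MAIN] PC=2: DEC 3 -> ACC=-7
Event 13 (INT 0): INT 0 arrives: push (MAIN, PC=3), enter IRQ0 at PC=0 (depth now 1)
Event 14 (INT 0): INT 0 arrives: push (IRQ0, PC=0), enter IRQ0 at PC=0 (depth now 2)
Event 15 (EXEC): [IRQ0] PC=0: INC 2 -> ACC=-5
Event 16 (EXEC): [IRQ0] PC=1: INC 2 -> ACC=-3
Event 17 (EXEC): [IRQ0] PC=2: INC 3 -> ACC=0
Event 18 (EXEC): [IRQ0] PC=3: IRET -> resume IRQ0 at PC=0 (depth now 1)
Event 19 (EXEC): [IRQ0] PC=0: INC 2 -> ACC=2
Event 20 (EXEC): [IRQ0] PC=1: INC 2 -> ACC=4
Event 21 (EXEC): [IRQ0] PC=2: INC 3 -> ACC=7
Event 22 (EXEC): [IRQ0] PC=3: IRET -> resume MAIN at PC=3 (depth now 0)
Event 23 (EXEC): [MAIN] PC=3: INC 1 -> ACC=8
Event 24 (INT 0): INT 0 arrives: push (MAIN, PC=4), enter IRQ0 at PC=0 (depth now 1)
Event 25 (EXEC): [IRQ0] PC=0: INC 2 -> ACC=10
Event 26 (EXEC): [IRQ0] PC=1: INC 2 -> ACC=12
Event 27 (EXEC): [IRQ0] PC=2: INC 3 -> ACC=15
Event 28 (EXEC): [IRQ0] PC=3: IRET -> resume MAIN at PC=4 (depth now 0)
Event 29 (EXEC): [MAIN] PC=4: INC 1 -> ACC=16
Event 30 (EXEC): [MAIN] PC=5: INC 5 -> ACC=21
Event 31 (EXEC): [MAIN] PC=6: HALT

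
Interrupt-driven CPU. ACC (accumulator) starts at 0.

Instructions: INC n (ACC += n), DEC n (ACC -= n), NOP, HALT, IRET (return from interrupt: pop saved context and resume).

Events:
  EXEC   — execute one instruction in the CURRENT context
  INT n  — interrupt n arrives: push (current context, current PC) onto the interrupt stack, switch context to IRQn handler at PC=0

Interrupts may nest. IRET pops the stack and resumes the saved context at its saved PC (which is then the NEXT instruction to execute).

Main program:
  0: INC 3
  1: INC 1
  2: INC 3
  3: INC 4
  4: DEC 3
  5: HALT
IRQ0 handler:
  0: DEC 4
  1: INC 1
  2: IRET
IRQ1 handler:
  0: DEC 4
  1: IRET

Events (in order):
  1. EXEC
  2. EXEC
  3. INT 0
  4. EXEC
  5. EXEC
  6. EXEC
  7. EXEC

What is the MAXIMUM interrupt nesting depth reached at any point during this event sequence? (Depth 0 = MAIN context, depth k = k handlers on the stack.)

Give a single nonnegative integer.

Answer: 1

Derivation:
Event 1 (EXEC): [MAIN] PC=0: INC 3 -> ACC=3 [depth=0]
Event 2 (EXEC): [MAIN] PC=1: INC 1 -> ACC=4 [depth=0]
Event 3 (INT 0): INT 0 arrives: push (MAIN, PC=2), enter IRQ0 at PC=0 (depth now 1) [depth=1]
Event 4 (EXEC): [IRQ0] PC=0: DEC 4 -> ACC=0 [depth=1]
Event 5 (EXEC): [IRQ0] PC=1: INC 1 -> ACC=1 [depth=1]
Event 6 (EXEC): [IRQ0] PC=2: IRET -> resume MAIN at PC=2 (depth now 0) [depth=0]
Event 7 (EXEC): [MAIN] PC=2: INC 3 -> ACC=4 [depth=0]
Max depth observed: 1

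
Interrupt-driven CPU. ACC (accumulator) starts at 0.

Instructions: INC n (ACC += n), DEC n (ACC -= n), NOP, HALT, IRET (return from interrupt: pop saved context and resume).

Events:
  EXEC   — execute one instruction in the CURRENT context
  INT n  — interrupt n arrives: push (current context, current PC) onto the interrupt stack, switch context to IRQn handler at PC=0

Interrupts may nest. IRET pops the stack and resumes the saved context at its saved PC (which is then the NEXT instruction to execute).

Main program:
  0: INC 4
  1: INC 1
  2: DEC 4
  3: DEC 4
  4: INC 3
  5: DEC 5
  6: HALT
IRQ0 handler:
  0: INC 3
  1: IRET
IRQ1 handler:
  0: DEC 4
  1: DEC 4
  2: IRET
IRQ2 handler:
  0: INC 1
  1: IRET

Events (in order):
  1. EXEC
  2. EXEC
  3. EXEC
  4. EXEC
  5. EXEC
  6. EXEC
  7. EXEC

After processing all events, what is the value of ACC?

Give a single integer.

Event 1 (EXEC): [MAIN] PC=0: INC 4 -> ACC=4
Event 2 (EXEC): [MAIN] PC=1: INC 1 -> ACC=5
Event 3 (EXEC): [MAIN] PC=2: DEC 4 -> ACC=1
Event 4 (EXEC): [MAIN] PC=3: DEC 4 -> ACC=-3
Event 5 (EXEC): [MAIN] PC=4: INC 3 -> ACC=0
Event 6 (EXEC): [MAIN] PC=5: DEC 5 -> ACC=-5
Event 7 (EXEC): [MAIN] PC=6: HALT

Answer: -5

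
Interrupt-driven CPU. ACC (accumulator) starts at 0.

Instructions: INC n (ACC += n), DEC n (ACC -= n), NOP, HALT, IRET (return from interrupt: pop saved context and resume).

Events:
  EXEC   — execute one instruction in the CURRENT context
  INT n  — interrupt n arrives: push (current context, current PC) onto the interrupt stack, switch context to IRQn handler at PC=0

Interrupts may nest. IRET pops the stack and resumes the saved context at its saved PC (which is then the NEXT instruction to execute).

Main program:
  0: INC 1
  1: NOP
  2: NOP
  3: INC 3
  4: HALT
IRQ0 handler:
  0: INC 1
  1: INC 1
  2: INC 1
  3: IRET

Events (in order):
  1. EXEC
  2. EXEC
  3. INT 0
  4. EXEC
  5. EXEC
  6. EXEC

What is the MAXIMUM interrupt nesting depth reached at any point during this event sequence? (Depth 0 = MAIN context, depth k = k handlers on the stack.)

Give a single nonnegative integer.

Event 1 (EXEC): [MAIN] PC=0: INC 1 -> ACC=1 [depth=0]
Event 2 (EXEC): [MAIN] PC=1: NOP [depth=0]
Event 3 (INT 0): INT 0 arrives: push (MAIN, PC=2), enter IRQ0 at PC=0 (depth now 1) [depth=1]
Event 4 (EXEC): [IRQ0] PC=0: INC 1 -> ACC=2 [depth=1]
Event 5 (EXEC): [IRQ0] PC=1: INC 1 -> ACC=3 [depth=1]
Event 6 (EXEC): [IRQ0] PC=2: INC 1 -> ACC=4 [depth=1]
Max depth observed: 1

Answer: 1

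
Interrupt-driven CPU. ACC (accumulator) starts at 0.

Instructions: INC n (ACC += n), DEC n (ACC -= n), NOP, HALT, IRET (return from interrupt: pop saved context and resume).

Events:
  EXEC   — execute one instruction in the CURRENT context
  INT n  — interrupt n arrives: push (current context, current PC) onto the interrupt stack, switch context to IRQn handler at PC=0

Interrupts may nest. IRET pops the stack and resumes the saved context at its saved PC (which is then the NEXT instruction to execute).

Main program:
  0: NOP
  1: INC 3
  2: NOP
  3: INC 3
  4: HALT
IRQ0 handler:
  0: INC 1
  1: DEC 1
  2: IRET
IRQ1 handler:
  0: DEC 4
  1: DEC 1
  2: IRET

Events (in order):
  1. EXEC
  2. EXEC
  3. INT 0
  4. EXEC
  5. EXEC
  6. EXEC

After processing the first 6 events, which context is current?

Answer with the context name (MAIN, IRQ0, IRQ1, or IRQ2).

Answer: MAIN

Derivation:
Event 1 (EXEC): [MAIN] PC=0: NOP
Event 2 (EXEC): [MAIN] PC=1: INC 3 -> ACC=3
Event 3 (INT 0): INT 0 arrives: push (MAIN, PC=2), enter IRQ0 at PC=0 (depth now 1)
Event 4 (EXEC): [IRQ0] PC=0: INC 1 -> ACC=4
Event 5 (EXEC): [IRQ0] PC=1: DEC 1 -> ACC=3
Event 6 (EXEC): [IRQ0] PC=2: IRET -> resume MAIN at PC=2 (depth now 0)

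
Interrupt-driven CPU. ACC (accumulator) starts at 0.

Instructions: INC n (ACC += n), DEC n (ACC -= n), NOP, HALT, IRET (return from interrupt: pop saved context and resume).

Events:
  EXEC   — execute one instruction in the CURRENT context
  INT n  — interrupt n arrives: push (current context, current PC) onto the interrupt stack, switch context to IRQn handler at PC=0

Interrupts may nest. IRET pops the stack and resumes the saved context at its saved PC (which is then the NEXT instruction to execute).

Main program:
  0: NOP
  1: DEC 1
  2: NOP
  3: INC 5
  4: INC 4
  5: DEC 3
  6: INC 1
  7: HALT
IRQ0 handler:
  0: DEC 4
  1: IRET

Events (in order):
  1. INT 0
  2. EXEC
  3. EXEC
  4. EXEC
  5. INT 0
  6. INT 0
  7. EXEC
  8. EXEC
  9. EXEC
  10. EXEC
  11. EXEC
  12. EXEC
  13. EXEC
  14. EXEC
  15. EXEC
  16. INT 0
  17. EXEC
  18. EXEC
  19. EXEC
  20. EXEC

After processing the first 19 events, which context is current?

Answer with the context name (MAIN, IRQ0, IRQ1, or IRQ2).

Answer: MAIN

Derivation:
Event 1 (INT 0): INT 0 arrives: push (MAIN, PC=0), enter IRQ0 at PC=0 (depth now 1)
Event 2 (EXEC): [IRQ0] PC=0: DEC 4 -> ACC=-4
Event 3 (EXEC): [IRQ0] PC=1: IRET -> resume MAIN at PC=0 (depth now 0)
Event 4 (EXEC): [MAIN] PC=0: NOP
Event 5 (INT 0): INT 0 arrives: push (MAIN, PC=1), enter IRQ0 at PC=0 (depth now 1)
Event 6 (INT 0): INT 0 arrives: push (IRQ0, PC=0), enter IRQ0 at PC=0 (depth now 2)
Event 7 (EXEC): [IRQ0] PC=0: DEC 4 -> ACC=-8
Event 8 (EXEC): [IRQ0] PC=1: IRET -> resume IRQ0 at PC=0 (depth now 1)
Event 9 (EXEC): [IRQ0] PC=0: DEC 4 -> ACC=-12
Event 10 (EXEC): [IRQ0] PC=1: IRET -> resume MAIN at PC=1 (depth now 0)
Event 11 (EXEC): [MAIN] PC=1: DEC 1 -> ACC=-13
Event 12 (EXEC): [MAIN] PC=2: NOP
Event 13 (EXEC): [MAIN] PC=3: INC 5 -> ACC=-8
Event 14 (EXEC): [MAIN] PC=4: INC 4 -> ACC=-4
Event 15 (EXEC): [MAIN] PC=5: DEC 3 -> ACC=-7
Event 16 (INT 0): INT 0 arrives: push (MAIN, PC=6), enter IRQ0 at PC=0 (depth now 1)
Event 17 (EXEC): [IRQ0] PC=0: DEC 4 -> ACC=-11
Event 18 (EXEC): [IRQ0] PC=1: IRET -> resume MAIN at PC=6 (depth now 0)
Event 19 (EXEC): [MAIN] PC=6: INC 1 -> ACC=-10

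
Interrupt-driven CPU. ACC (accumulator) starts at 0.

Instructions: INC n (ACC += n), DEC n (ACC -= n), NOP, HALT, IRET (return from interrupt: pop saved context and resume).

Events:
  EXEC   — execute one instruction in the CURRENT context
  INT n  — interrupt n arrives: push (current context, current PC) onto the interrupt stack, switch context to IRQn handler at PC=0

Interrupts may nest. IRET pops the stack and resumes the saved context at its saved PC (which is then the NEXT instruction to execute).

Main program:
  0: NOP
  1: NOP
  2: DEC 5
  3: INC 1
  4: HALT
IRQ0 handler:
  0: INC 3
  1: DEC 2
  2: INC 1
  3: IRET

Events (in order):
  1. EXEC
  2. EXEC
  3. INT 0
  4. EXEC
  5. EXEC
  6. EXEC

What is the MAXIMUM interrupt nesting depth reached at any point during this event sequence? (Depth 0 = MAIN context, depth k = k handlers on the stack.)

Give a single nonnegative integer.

Answer: 1

Derivation:
Event 1 (EXEC): [MAIN] PC=0: NOP [depth=0]
Event 2 (EXEC): [MAIN] PC=1: NOP [depth=0]
Event 3 (INT 0): INT 0 arrives: push (MAIN, PC=2), enter IRQ0 at PC=0 (depth now 1) [depth=1]
Event 4 (EXEC): [IRQ0] PC=0: INC 3 -> ACC=3 [depth=1]
Event 5 (EXEC): [IRQ0] PC=1: DEC 2 -> ACC=1 [depth=1]
Event 6 (EXEC): [IRQ0] PC=2: INC 1 -> ACC=2 [depth=1]
Max depth observed: 1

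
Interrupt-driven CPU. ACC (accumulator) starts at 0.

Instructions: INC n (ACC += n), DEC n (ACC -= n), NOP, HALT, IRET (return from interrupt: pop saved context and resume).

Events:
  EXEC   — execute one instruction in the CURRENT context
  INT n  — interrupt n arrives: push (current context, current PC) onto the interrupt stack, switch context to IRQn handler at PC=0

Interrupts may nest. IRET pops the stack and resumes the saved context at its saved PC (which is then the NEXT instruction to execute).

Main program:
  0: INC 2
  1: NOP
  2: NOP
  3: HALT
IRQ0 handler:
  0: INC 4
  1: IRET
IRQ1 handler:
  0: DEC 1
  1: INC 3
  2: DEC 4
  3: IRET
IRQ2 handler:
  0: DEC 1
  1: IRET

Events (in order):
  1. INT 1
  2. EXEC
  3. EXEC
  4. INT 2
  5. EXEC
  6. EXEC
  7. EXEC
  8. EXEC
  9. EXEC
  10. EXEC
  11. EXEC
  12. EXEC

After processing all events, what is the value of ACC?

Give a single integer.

Event 1 (INT 1): INT 1 arrives: push (MAIN, PC=0), enter IRQ1 at PC=0 (depth now 1)
Event 2 (EXEC): [IRQ1] PC=0: DEC 1 -> ACC=-1
Event 3 (EXEC): [IRQ1] PC=1: INC 3 -> ACC=2
Event 4 (INT 2): INT 2 arrives: push (IRQ1, PC=2), enter IRQ2 at PC=0 (depth now 2)
Event 5 (EXEC): [IRQ2] PC=0: DEC 1 -> ACC=1
Event 6 (EXEC): [IRQ2] PC=1: IRET -> resume IRQ1 at PC=2 (depth now 1)
Event 7 (EXEC): [IRQ1] PC=2: DEC 4 -> ACC=-3
Event 8 (EXEC): [IRQ1] PC=3: IRET -> resume MAIN at PC=0 (depth now 0)
Event 9 (EXEC): [MAIN] PC=0: INC 2 -> ACC=-1
Event 10 (EXEC): [MAIN] PC=1: NOP
Event 11 (EXEC): [MAIN] PC=2: NOP
Event 12 (EXEC): [MAIN] PC=3: HALT

Answer: -1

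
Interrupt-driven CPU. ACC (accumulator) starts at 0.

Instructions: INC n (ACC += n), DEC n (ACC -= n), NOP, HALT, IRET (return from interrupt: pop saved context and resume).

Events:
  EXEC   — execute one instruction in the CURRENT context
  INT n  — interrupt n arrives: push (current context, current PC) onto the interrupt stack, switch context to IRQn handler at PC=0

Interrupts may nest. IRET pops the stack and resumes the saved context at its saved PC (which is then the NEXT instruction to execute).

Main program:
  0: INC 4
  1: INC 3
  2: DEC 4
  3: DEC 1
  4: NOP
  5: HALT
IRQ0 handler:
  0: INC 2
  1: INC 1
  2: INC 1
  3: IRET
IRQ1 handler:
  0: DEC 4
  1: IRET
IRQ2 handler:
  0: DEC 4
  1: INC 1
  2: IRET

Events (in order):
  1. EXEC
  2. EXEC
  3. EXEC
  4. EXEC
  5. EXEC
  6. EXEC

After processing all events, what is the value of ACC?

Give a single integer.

Event 1 (EXEC): [MAIN] PC=0: INC 4 -> ACC=4
Event 2 (EXEC): [MAIN] PC=1: INC 3 -> ACC=7
Event 3 (EXEC): [MAIN] PC=2: DEC 4 -> ACC=3
Event 4 (EXEC): [MAIN] PC=3: DEC 1 -> ACC=2
Event 5 (EXEC): [MAIN] PC=4: NOP
Event 6 (EXEC): [MAIN] PC=5: HALT

Answer: 2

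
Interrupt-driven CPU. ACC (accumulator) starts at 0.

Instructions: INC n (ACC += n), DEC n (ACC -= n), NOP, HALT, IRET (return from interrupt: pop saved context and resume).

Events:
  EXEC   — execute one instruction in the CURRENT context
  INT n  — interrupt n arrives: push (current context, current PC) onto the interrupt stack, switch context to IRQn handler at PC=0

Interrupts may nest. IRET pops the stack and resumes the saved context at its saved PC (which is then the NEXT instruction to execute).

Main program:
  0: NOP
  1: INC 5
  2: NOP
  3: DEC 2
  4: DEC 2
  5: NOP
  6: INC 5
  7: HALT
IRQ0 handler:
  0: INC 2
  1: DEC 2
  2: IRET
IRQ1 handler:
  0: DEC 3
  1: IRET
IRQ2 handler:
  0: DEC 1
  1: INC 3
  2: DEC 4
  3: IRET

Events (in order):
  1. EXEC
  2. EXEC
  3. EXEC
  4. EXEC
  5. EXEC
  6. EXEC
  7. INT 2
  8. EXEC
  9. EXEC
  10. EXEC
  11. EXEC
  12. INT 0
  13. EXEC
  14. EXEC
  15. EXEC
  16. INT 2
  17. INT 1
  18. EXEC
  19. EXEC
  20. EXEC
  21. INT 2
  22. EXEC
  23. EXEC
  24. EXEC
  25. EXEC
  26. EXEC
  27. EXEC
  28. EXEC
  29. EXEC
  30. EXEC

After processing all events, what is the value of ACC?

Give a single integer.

Answer: -3

Derivation:
Event 1 (EXEC): [MAIN] PC=0: NOP
Event 2 (EXEC): [MAIN] PC=1: INC 5 -> ACC=5
Event 3 (EXEC): [MAIN] PC=2: NOP
Event 4 (EXEC): [MAIN] PC=3: DEC 2 -> ACC=3
Event 5 (EXEC): [MAIN] PC=4: DEC 2 -> ACC=1
Event 6 (EXEC): [MAIN] PC=5: NOP
Event 7 (INT 2): INT 2 arrives: push (MAIN, PC=6), enter IRQ2 at PC=0 (depth now 1)
Event 8 (EXEC): [IRQ2] PC=0: DEC 1 -> ACC=0
Event 9 (EXEC): [IRQ2] PC=1: INC 3 -> ACC=3
Event 10 (EXEC): [IRQ2] PC=2: DEC 4 -> ACC=-1
Event 11 (EXEC): [IRQ2] PC=3: IRET -> resume MAIN at PC=6 (depth now 0)
Event 12 (INT 0): INT 0 arrives: push (MAIN, PC=6), enter IRQ0 at PC=0 (depth now 1)
Event 13 (EXEC): [IRQ0] PC=0: INC 2 -> ACC=1
Event 14 (EXEC): [IRQ0] PC=1: DEC 2 -> ACC=-1
Event 15 (EXEC): [IRQ0] PC=2: IRET -> resume MAIN at PC=6 (depth now 0)
Event 16 (INT 2): INT 2 arrives: push (MAIN, PC=6), enter IRQ2 at PC=0 (depth now 1)
Event 17 (INT 1): INT 1 arrives: push (IRQ2, PC=0), enter IRQ1 at PC=0 (depth now 2)
Event 18 (EXEC): [IRQ1] PC=0: DEC 3 -> ACC=-4
Event 19 (EXEC): [IRQ1] PC=1: IRET -> resume IRQ2 at PC=0 (depth now 1)
Event 20 (EXEC): [IRQ2] PC=0: DEC 1 -> ACC=-5
Event 21 (INT 2): INT 2 arrives: push (IRQ2, PC=1), enter IRQ2 at PC=0 (depth now 2)
Event 22 (EXEC): [IRQ2] PC=0: DEC 1 -> ACC=-6
Event 23 (EXEC): [IRQ2] PC=1: INC 3 -> ACC=-3
Event 24 (EXEC): [IRQ2] PC=2: DEC 4 -> ACC=-7
Event 25 (EXEC): [IRQ2] PC=3: IRET -> resume IRQ2 at PC=1 (depth now 1)
Event 26 (EXEC): [IRQ2] PC=1: INC 3 -> ACC=-4
Event 27 (EXEC): [IRQ2] PC=2: DEC 4 -> ACC=-8
Event 28 (EXEC): [IRQ2] PC=3: IRET -> resume MAIN at PC=6 (depth now 0)
Event 29 (EXEC): [MAIN] PC=6: INC 5 -> ACC=-3
Event 30 (EXEC): [MAIN] PC=7: HALT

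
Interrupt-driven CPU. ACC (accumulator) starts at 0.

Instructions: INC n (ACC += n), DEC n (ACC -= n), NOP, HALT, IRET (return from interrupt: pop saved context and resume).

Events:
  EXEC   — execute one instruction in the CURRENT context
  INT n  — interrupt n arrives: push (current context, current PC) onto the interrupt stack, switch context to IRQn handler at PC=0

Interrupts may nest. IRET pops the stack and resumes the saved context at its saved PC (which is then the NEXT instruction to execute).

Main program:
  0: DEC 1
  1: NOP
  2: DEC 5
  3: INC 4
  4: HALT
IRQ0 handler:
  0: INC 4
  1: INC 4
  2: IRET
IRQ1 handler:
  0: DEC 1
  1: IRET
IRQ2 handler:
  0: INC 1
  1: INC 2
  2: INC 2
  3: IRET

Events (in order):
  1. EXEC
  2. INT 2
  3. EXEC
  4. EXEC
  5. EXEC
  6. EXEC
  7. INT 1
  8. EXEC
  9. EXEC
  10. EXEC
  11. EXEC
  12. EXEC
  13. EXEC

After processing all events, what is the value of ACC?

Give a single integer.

Answer: 2

Derivation:
Event 1 (EXEC): [MAIN] PC=0: DEC 1 -> ACC=-1
Event 2 (INT 2): INT 2 arrives: push (MAIN, PC=1), enter IRQ2 at PC=0 (depth now 1)
Event 3 (EXEC): [IRQ2] PC=0: INC 1 -> ACC=0
Event 4 (EXEC): [IRQ2] PC=1: INC 2 -> ACC=2
Event 5 (EXEC): [IRQ2] PC=2: INC 2 -> ACC=4
Event 6 (EXEC): [IRQ2] PC=3: IRET -> resume MAIN at PC=1 (depth now 0)
Event 7 (INT 1): INT 1 arrives: push (MAIN, PC=1), enter IRQ1 at PC=0 (depth now 1)
Event 8 (EXEC): [IRQ1] PC=0: DEC 1 -> ACC=3
Event 9 (EXEC): [IRQ1] PC=1: IRET -> resume MAIN at PC=1 (depth now 0)
Event 10 (EXEC): [MAIN] PC=1: NOP
Event 11 (EXEC): [MAIN] PC=2: DEC 5 -> ACC=-2
Event 12 (EXEC): [MAIN] PC=3: INC 4 -> ACC=2
Event 13 (EXEC): [MAIN] PC=4: HALT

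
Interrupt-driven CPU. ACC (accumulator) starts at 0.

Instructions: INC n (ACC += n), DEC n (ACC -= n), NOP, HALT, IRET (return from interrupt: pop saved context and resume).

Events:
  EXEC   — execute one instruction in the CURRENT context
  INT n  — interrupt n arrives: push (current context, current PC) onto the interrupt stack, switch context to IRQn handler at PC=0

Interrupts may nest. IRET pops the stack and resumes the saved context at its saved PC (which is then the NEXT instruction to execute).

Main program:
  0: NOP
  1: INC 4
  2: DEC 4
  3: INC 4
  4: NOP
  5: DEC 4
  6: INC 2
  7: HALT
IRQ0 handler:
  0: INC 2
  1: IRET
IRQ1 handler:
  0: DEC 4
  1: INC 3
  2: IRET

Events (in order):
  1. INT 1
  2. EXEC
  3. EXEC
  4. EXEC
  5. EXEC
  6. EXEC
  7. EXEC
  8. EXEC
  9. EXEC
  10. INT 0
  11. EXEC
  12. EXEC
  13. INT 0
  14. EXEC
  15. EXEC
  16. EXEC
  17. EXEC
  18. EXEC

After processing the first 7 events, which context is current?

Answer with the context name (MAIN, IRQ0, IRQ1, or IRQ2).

Event 1 (INT 1): INT 1 arrives: push (MAIN, PC=0), enter IRQ1 at PC=0 (depth now 1)
Event 2 (EXEC): [IRQ1] PC=0: DEC 4 -> ACC=-4
Event 3 (EXEC): [IRQ1] PC=1: INC 3 -> ACC=-1
Event 4 (EXEC): [IRQ1] PC=2: IRET -> resume MAIN at PC=0 (depth now 0)
Event 5 (EXEC): [MAIN] PC=0: NOP
Event 6 (EXEC): [MAIN] PC=1: INC 4 -> ACC=3
Event 7 (EXEC): [MAIN] PC=2: DEC 4 -> ACC=-1

Answer: MAIN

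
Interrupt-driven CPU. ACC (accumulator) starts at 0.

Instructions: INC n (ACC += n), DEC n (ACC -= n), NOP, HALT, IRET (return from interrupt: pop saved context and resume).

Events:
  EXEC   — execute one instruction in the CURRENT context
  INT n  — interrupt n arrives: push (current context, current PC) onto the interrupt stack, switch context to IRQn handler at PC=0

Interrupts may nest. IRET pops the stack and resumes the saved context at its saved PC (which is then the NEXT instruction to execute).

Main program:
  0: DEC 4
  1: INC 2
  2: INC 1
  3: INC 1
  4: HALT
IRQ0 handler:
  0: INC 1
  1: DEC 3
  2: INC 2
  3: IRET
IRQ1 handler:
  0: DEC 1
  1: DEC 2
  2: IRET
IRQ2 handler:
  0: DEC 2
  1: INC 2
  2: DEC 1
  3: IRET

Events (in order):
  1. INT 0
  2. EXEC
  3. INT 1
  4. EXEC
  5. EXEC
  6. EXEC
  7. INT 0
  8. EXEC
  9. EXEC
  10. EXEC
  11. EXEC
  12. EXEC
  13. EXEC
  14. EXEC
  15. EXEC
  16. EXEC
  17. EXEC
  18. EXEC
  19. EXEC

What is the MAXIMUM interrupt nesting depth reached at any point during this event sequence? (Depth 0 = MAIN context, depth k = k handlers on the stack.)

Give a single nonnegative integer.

Event 1 (INT 0): INT 0 arrives: push (MAIN, PC=0), enter IRQ0 at PC=0 (depth now 1) [depth=1]
Event 2 (EXEC): [IRQ0] PC=0: INC 1 -> ACC=1 [depth=1]
Event 3 (INT 1): INT 1 arrives: push (IRQ0, PC=1), enter IRQ1 at PC=0 (depth now 2) [depth=2]
Event 4 (EXEC): [IRQ1] PC=0: DEC 1 -> ACC=0 [depth=2]
Event 5 (EXEC): [IRQ1] PC=1: DEC 2 -> ACC=-2 [depth=2]
Event 6 (EXEC): [IRQ1] PC=2: IRET -> resume IRQ0 at PC=1 (depth now 1) [depth=1]
Event 7 (INT 0): INT 0 arrives: push (IRQ0, PC=1), enter IRQ0 at PC=0 (depth now 2) [depth=2]
Event 8 (EXEC): [IRQ0] PC=0: INC 1 -> ACC=-1 [depth=2]
Event 9 (EXEC): [IRQ0] PC=1: DEC 3 -> ACC=-4 [depth=2]
Event 10 (EXEC): [IRQ0] PC=2: INC 2 -> ACC=-2 [depth=2]
Event 11 (EXEC): [IRQ0] PC=3: IRET -> resume IRQ0 at PC=1 (depth now 1) [depth=1]
Event 12 (EXEC): [IRQ0] PC=1: DEC 3 -> ACC=-5 [depth=1]
Event 13 (EXEC): [IRQ0] PC=2: INC 2 -> ACC=-3 [depth=1]
Event 14 (EXEC): [IRQ0] PC=3: IRET -> resume MAIN at PC=0 (depth now 0) [depth=0]
Event 15 (EXEC): [MAIN] PC=0: DEC 4 -> ACC=-7 [depth=0]
Event 16 (EXEC): [MAIN] PC=1: INC 2 -> ACC=-5 [depth=0]
Event 17 (EXEC): [MAIN] PC=2: INC 1 -> ACC=-4 [depth=0]
Event 18 (EXEC): [MAIN] PC=3: INC 1 -> ACC=-3 [depth=0]
Event 19 (EXEC): [MAIN] PC=4: HALT [depth=0]
Max depth observed: 2

Answer: 2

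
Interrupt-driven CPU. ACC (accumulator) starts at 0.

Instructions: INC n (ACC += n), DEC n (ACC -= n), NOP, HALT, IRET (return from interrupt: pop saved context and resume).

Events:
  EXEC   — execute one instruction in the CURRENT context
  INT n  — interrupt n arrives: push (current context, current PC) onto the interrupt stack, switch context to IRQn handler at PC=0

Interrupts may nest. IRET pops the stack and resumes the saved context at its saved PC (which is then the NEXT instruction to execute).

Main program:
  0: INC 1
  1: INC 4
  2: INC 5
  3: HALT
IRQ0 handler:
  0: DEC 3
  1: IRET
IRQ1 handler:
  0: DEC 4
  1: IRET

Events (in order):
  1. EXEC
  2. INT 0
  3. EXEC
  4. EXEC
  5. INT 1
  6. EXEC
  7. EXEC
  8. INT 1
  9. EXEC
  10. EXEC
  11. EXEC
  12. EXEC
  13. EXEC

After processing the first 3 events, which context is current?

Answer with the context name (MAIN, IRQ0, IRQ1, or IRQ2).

Event 1 (EXEC): [MAIN] PC=0: INC 1 -> ACC=1
Event 2 (INT 0): INT 0 arrives: push (MAIN, PC=1), enter IRQ0 at PC=0 (depth now 1)
Event 3 (EXEC): [IRQ0] PC=0: DEC 3 -> ACC=-2

Answer: IRQ0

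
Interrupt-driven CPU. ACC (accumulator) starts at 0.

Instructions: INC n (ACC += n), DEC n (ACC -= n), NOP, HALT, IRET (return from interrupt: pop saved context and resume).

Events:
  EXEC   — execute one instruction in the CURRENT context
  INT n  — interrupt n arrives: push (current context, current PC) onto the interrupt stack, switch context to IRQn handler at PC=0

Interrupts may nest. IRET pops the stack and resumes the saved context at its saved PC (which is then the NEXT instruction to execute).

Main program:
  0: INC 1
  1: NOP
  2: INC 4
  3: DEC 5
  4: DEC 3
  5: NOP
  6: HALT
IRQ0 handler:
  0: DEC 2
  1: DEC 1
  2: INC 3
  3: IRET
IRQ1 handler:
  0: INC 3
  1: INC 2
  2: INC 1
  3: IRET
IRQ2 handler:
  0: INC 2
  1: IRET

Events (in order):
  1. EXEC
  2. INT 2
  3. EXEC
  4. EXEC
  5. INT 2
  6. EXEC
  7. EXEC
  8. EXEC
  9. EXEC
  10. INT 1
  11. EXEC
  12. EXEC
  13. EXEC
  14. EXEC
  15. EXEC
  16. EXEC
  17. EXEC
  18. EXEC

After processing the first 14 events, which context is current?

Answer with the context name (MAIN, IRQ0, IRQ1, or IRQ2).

Answer: MAIN

Derivation:
Event 1 (EXEC): [MAIN] PC=0: INC 1 -> ACC=1
Event 2 (INT 2): INT 2 arrives: push (MAIN, PC=1), enter IRQ2 at PC=0 (depth now 1)
Event 3 (EXEC): [IRQ2] PC=0: INC 2 -> ACC=3
Event 4 (EXEC): [IRQ2] PC=1: IRET -> resume MAIN at PC=1 (depth now 0)
Event 5 (INT 2): INT 2 arrives: push (MAIN, PC=1), enter IRQ2 at PC=0 (depth now 1)
Event 6 (EXEC): [IRQ2] PC=0: INC 2 -> ACC=5
Event 7 (EXEC): [IRQ2] PC=1: IRET -> resume MAIN at PC=1 (depth now 0)
Event 8 (EXEC): [MAIN] PC=1: NOP
Event 9 (EXEC): [MAIN] PC=2: INC 4 -> ACC=9
Event 10 (INT 1): INT 1 arrives: push (MAIN, PC=3), enter IRQ1 at PC=0 (depth now 1)
Event 11 (EXEC): [IRQ1] PC=0: INC 3 -> ACC=12
Event 12 (EXEC): [IRQ1] PC=1: INC 2 -> ACC=14
Event 13 (EXEC): [IRQ1] PC=2: INC 1 -> ACC=15
Event 14 (EXEC): [IRQ1] PC=3: IRET -> resume MAIN at PC=3 (depth now 0)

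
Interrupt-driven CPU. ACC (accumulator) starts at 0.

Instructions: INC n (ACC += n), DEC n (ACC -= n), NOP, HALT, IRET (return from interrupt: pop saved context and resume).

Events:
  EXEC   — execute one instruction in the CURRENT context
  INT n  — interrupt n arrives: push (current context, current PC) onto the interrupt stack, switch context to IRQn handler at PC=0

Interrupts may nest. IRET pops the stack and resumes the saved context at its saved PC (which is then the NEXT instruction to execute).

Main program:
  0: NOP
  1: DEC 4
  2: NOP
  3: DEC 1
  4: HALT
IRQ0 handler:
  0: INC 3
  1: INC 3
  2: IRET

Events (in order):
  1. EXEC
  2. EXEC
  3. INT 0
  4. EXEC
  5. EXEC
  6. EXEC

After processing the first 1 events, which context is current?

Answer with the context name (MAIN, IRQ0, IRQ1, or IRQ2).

Event 1 (EXEC): [MAIN] PC=0: NOP

Answer: MAIN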